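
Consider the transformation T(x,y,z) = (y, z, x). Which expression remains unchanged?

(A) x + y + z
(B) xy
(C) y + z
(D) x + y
A

Apply T(x,y,z) = (y, z, x) to each option, i.e. replace (x, y, z) by the transformed coordinates.
Substitute the transformed coordinates into each option and compare with the original:
(A) x + y + z  ->  (y) + (z) + (x) = x + y + z   [equals x + y + z: invariant]
(B) xy  ->  (y)(z) = yz   [differs from xy: not invariant]
(C) y + z  ->  (z) + (x) = x + z   [differs from y + z: not invariant]
(D) x + y  ->  (y) + (z) = y + z   [differs from x + y: not invariant]

Only option (A), x + y + z, is unchanged by the transformation.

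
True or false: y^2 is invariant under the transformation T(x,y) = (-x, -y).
True

Substitute T(x,y) = (-x, -y) into the expression and compare with the original.

Original: y^2
After applying T: (-y)^2 = y^2

This is identical to the original y^2, so the expression is invariant.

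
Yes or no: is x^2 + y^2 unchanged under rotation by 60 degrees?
Yes

Applying rotation by 60 degrees: x' = x*cos(60 degrees) - y*sin(60 degrees) = x/2 - sqrt(3)y/2, y' = x*sin(60 degrees) + y*cos(60 degrees) = sqrt(3)x/2 + y/2

Substituting into x^2 + y^2:
(x/2 - sqrt(3)y/2)^2 + (sqrt(3)x/2 + y/2)^2
= x^2 + y^2

This equals the original expression x^2 + y^2, so it IS invariant.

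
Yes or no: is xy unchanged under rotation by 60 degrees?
No

Applying rotation by 60 degrees: x' = x*cos(60 degrees) - y*sin(60 degrees) = x/2 - sqrt(3)y/2, y' = x*sin(60 degrees) + y*cos(60 degrees) = sqrt(3)x/2 + y/2

Substituting into xy:
(x/2 - sqrt(3)y/2)(sqrt(3)x/2 + y/2)
= sqrt(3)x^2/4 - xy/2 - sqrt(3)y^2/4

This differs from the original expression xy, so it is NOT invariant.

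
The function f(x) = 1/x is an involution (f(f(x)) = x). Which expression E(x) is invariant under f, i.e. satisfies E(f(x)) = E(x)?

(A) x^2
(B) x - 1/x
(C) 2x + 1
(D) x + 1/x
D

Replace x by f(x) = 1/x in each option and simplify. As a quick numerical cross-check, also compare E(3) with E(f(3)) = E(1/3).

(A) x^2  ->  (1/x)^2 = x^(-2); check: E(3) = 9 but E(1/3) = 1/9.   [not invariant]
(B) x - 1/x  ->  (1/x) - 1/(1/x) = -x + 1/x; check: E(3) = 8/3 but E(1/3) = -8/3.   [not invariant]
(C) 2x + 1  ->  2(1/x) + 1 = (x + 2)/x; check: E(3) = 7 but E(1/3) = 5/3.   [not invariant]
(D) x + 1/x  ->  (1/x) + 1/(1/x), which simplifies back to x + 1/x; check: E(3) = 10/3, E(1/3) = 10/3.   [invariant]

Only (D) is unchanged. E is symmetric under swapping x with f(x) = 1/x, which is exactly what an involution does.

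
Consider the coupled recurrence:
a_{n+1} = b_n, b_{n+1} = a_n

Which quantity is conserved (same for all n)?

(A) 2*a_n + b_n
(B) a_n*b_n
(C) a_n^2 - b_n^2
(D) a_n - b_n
B

Replace a_n by a_{n+1} = b_n and b_n by b_{n+1} = a_n in each option and simplify:
(A) 2*a_n + b_n  ->  2*(b_n) + (a_n) = a_n + 2*b_n   [not conserved]
(B) a_n*b_n  ->  (b_n)*(a_n) = a_n*b_n   [conserved]
(C) a_n^2 - b_n^2  ->  (b_n)^2 - (a_n)^2 = -a_n^2 + b_n^2   [not conserved]
(D) a_n - b_n  ->  (b_n) - (a_n) = -a_n + b_n   [not conserved]

Only (B) a_n*b_n returns to itself after one step, so it is the conserved quantity.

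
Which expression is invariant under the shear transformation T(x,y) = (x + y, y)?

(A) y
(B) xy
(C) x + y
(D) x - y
A

Under the shear T(x,y) = (x + y, y):
Substitute the transformed coordinates into each option and compare with the original:
(A) y  ->  (y) = y   [equals y: invariant]
(B) xy  ->  (x + y)(y) = xy + y^2   [differs from xy: not invariant]
(C) x + y  ->  (x + y) + (y) = x + 2y   [differs from x + y: not invariant]
(D) x - y  ->  (x + y) - (y) = x   [differs from x - y: not invariant]

Only option (A), y, is unchanged by the transformation.
A horizontal shear moves points parallel to the x-axis, so the y-coordinate (and any function of y alone) is unchanged.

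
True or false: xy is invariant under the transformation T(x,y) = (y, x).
True

Substitute T(x,y) = (y, x) into the expression and compare with the original.

Original: xy
After applying T: (y)(x) = xy

This is identical to the original xy, so the expression is invariant.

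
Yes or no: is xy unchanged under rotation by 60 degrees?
No

Applying rotation by 60 degrees: x' = x*cos(60 degrees) - y*sin(60 degrees) = x/2 - sqrt(3)y/2, y' = x*sin(60 degrees) + y*cos(60 degrees) = sqrt(3)x/2 + y/2

Substituting into xy:
(x/2 - sqrt(3)y/2)(sqrt(3)x/2 + y/2)
= sqrt(3)x^2/4 - xy/2 - sqrt(3)y^2/4

This differs from the original expression xy, so it is NOT invariant.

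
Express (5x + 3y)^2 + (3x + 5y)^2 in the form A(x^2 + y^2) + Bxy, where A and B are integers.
34(x^2 + y^2) + 60xy

Expanding: (5x + 3y)^2 = 25x^2 + 30xy + 9y^2
(3x + 5y)^2 = 9x^2 + 30xy + 25y^2
Sum = (25+9)(x^2+y^2) + 60xy = 34(x^2 + y^2) + 60xy
This is symmetric in x and y.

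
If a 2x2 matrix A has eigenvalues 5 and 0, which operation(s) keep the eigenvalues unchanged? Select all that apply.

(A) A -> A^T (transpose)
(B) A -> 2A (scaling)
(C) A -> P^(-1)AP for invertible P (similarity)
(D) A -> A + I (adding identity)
A and C

Eigenvalues are preserved by:
1. Similarity transformations: A -> P^(-1)AP (same characteristic polynomial)
2. Transpose: A^T has the same eigenvalues as A

Eigenvalues are NOT preserved by:
- Adding identity: eigenvalues become 5+1, 0+1
- Scaling: eigenvalues become 10, 0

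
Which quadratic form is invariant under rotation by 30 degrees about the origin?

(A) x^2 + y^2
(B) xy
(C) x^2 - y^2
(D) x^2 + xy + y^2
A

Rotation by 30 degrees sends (x, y) to (sqrt(3)x/2 - y/2, x/2 + sqrt(3)y/2).
Substitute the transformed coordinates into each option and compare with the original:
(A) x^2 + y^2  ->  (sqrt(3)x/2 - y/2)^2 + (x/2 + sqrt(3)y/2)^2 = x^2 + y^2   [equals x^2 + y^2: invariant]
(B) xy  ->  (sqrt(3)x/2 - y/2)(x/2 + sqrt(3)y/2) = sqrt(3)x^2/4 + xy/2 - sqrt(3)y^2/4   [differs from xy: not invariant]
(C) x^2 - y^2  ->  (sqrt(3)x/2 - y/2)^2 - (x/2 + sqrt(3)y/2)^2 = x^2/2 - sqrt(3)xy - y^2/2   [differs from x^2 - y^2: not invariant]
(D) x^2 + xy + y^2  ->  (sqrt(3)x/2 - y/2)^2 + (sqrt(3)x/2 - y/2)(x/2 + sqrt(3)y/2) + (x/2 + sqrt(3)y/2)^2 = sqrt(3)x^2/4 + x^2 + xy/2 - sqrt(3)y^2/4 + y^2   [differs from x^2 + xy + y^2: not invariant]

Only option (A), x^2 + y^2, is unchanged by the transformation.
x^2 + y^2 is the squared distance from the origin, which rotations preserve.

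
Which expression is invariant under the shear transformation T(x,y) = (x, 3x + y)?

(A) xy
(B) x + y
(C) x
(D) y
C

Under the shear T(x,y) = (x, 3x + y):
Substitute the transformed coordinates into each option and compare with the original:
(A) xy  ->  (x)(3x + y) = 3x^2 + xy   [differs from xy: not invariant]
(B) x + y  ->  (x) + (3x + y) = 4x + y   [differs from x + y: not invariant]
(C) x  ->  (x) = x   [equals x: invariant]
(D) y  ->  (3x + y) = 3x + y   [differs from y: not invariant]

Only option (C), x, is unchanged by the transformation.
A vertical shear moves points parallel to the y-axis, so the x-coordinate (and any function of x alone) is unchanged.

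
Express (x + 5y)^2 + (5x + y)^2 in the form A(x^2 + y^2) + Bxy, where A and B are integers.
26(x^2 + y^2) + 20xy

Expanding: (x + 5y)^2 = x^2 + 10xy + 25y^2
(5x + y)^2 = 25x^2 + 10xy + y^2
Sum = (1+25)(x^2+y^2) + 20xy = 26(x^2 + y^2) + 20xy
This is symmetric in x and y.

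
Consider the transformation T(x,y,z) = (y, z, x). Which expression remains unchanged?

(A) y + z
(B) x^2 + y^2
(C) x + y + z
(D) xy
C

Apply T(x,y,z) = (y, z, x) to each option, i.e. replace (x, y, z) by the transformed coordinates.
Substitute the transformed coordinates into each option and compare with the original:
(A) y + z  ->  (z) + (x) = x + z   [differs from y + z: not invariant]
(B) x^2 + y^2  ->  (y)^2 + (z)^2 = y^2 + z^2   [differs from x^2 + y^2: not invariant]
(C) x + y + z  ->  (y) + (z) + (x) = x + y + z   [equals x + y + z: invariant]
(D) xy  ->  (y)(z) = yz   [differs from xy: not invariant]

Only option (C), x + y + z, is unchanged by the transformation.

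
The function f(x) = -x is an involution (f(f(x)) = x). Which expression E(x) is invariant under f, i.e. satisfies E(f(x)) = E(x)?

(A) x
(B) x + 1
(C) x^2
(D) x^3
C

Replace x by f(x) = -x in each option and simplify. As a quick numerical cross-check, also compare E(4) with E(f(4)) = E(-4).

(A) x  ->  (-x) = -x; check: E(4) = 4 but E(-4) = -4.   [not invariant]
(B) x + 1  ->  (-x) + 1 = 1 - x; check: E(4) = 5 but E(-4) = -3.   [not invariant]
(C) x^2  ->  (-x)^2, which simplifies back to x^2; check: E(4) = 16, E(-4) = 16.   [invariant]
(D) x^3  ->  (-x)^3 = -x^3; check: E(4) = 64 but E(-4) = -64.   [not invariant]

Only (C) is unchanged. E is symmetric under swapping x with f(x) = -x, which is exactly what an involution does.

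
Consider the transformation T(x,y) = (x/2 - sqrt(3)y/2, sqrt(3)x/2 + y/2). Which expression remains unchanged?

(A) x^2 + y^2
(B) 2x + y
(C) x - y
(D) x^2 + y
A

An expression E(x,y) is invariant under T if E(T(x,y)) = E(x,y). Here T(x,y) = (x/2 - sqrt(3)y/2, sqrt(3)x/2 + y/2).
Substitute the transformed coordinates into each option and compare with the original:
(A) x^2 + y^2  ->  (x/2 - sqrt(3)y/2)^2 + (sqrt(3)x/2 + y/2)^2 = x^2 + y^2   [equals x^2 + y^2: invariant]
(B) 2x + y  ->  2(x/2 - sqrt(3)y/2) + (sqrt(3)x/2 + y/2) = sqrt(3)x/2 + x - sqrt(3)y + y/2   [differs from 2x + y: not invariant]
(C) x - y  ->  (x/2 - sqrt(3)y/2) - (sqrt(3)x/2 + y/2) = -sqrt(3)x/2 + x/2 - sqrt(3)y/2 - y/2   [differs from x - y: not invariant]
(D) x^2 + y  ->  (x/2 - sqrt(3)y/2)^2 + (sqrt(3)x/2 + y/2) = x^2/4 - sqrt(3)xy/2 + sqrt(3)x/2 + 3y^2/4 + y/2   [differs from x^2 + y: not invariant]

Only option (A), x^2 + y^2, is unchanged by the transformation.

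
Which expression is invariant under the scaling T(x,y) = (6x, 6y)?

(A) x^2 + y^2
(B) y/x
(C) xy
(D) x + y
B

Under the uniform scaling T(x,y) = (6x, 6y):
Substitute the transformed coordinates into each option and compare with the original:
(A) x^2 + y^2  ->  (6x)^2 + (6y)^2 = 36x^2 + 36y^2   [differs from x^2 + y^2: not invariant]
(B) y/x  ->  (6y)/(6x) = y/x   [equals y/x: invariant]
(C) xy  ->  (6x)(6y) = 36xy   [differs from xy: not invariant]
(D) x + y  ->  (6x) + (6y) = 6x + 6y   [differs from x + y: not invariant]

Only option (B), y/x, is unchanged by the transformation.
The common factor 6 cancels in a ratio of coordinates, while sums, products and sums of squares pick up factors of 6 or 36.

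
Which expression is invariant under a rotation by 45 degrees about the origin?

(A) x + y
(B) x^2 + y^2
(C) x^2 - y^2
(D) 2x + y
B

A rotation by 45 degrees sends (x, y) to (sqrt(2)x/2 - sqrt(2)y/2, sqrt(2)x/2 + sqrt(2)y/2).
Substitute the transformed coordinates into each option and compare with the original:
(A) x + y  ->  (sqrt(2)x/2 - sqrt(2)y/2) + (sqrt(2)x/2 + sqrt(2)y/2) = sqrt(2)x   [differs from x + y: not invariant]
(B) x^2 + y^2  ->  (sqrt(2)x/2 - sqrt(2)y/2)^2 + (sqrt(2)x/2 + sqrt(2)y/2)^2 = x^2 + y^2   [equals x^2 + y^2: invariant]
(C) x^2 - y^2  ->  (sqrt(2)x/2 - sqrt(2)y/2)^2 - (sqrt(2)x/2 + sqrt(2)y/2)^2 = -2xy   [differs from x^2 - y^2: not invariant]
(D) 2x + y  ->  2(sqrt(2)x/2 - sqrt(2)y/2) + (sqrt(2)x/2 + sqrt(2)y/2) = 3sqrt(2)x/2 - sqrt(2)y/2   [differs from 2x + y: not invariant]

Only option (B), x^2 + y^2, is unchanged by the transformation.
Geometrically, x^2 + y^2 is the squared distance from the origin, which every rotation about the origin preserves.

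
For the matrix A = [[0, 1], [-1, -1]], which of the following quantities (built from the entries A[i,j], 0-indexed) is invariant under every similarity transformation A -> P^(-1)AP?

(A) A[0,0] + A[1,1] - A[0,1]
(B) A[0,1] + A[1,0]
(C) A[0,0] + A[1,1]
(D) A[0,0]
C

A[0,0] + A[1,1] is the trace of A. By the cyclic property of the trace, tr(P^(-1)AP) = tr(APP^(-1)) = tr(A), so it is the same for every matrix similar to A.

The other combinations are not similarity invariants. For example, take P = [[1, 2], [0, 1]] (det P = 1), so P^(-1) = [[1, -2], [0, 1]] and
B = P^(-1)AP = [[2, 7], [-1, -3]].
Evaluating each option on A and on B:
(A) A[0,0] + A[1,1] - A[0,1]: -2 for A, -8 for B -> changes
(B) A[0,1] + A[1,0]: 0 for A, 6 for B -> changes
(C) A[0,0] + A[1,1]: -1 for A, -1 for B -> unchanged
(D) A[0,0]: 0 for A, 2 for B -> changes

Only (C) A[0,0] + A[1,1] = -1 survives (and it does so for every P, not just this one), so it is the invariant.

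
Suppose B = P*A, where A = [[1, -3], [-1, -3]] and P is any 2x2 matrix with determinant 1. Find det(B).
-6

By the multiplicative property of determinants, det(B) = det(P*A) = det(P) * det(A) = det(A),
so the determinant is invariant under multiplication by any determinant-1 matrix; we just need det(A).

det(A) = (1)(-3) - (-3)(-1) = -3 - 3 = -6

Therefore det(B) = 1 * (-6) = -6.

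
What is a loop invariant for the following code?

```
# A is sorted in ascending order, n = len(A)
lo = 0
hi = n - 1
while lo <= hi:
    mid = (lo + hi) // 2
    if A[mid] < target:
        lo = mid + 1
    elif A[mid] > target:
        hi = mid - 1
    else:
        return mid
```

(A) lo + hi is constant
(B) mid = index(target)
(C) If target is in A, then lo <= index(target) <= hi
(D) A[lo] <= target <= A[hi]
C

A loop invariant must hold before the first iteration and be re-established by every execution of the body.

(C) If target is in A, then lo <= index(target) <= hi: Before the loop [lo, hi] = [0, n-1] covers every index. When A[mid] < target, sortedness puts target strictly to the right of mid, so setting lo = mid + 1 keeps index(target) in [lo, hi]; symmetrically for hi = mid - 1. Hence 'if target is in A then lo <= index(target) <= hi' holds after every iteration, and when lo > hi it proves target is absent.

The other options fail:
(A) lo + hi is constant: each iteration moves exactly one of lo, hi, so lo + hi changes (e.g. 0 + (n-1) becomes (mid+1) + (n-1)).
(B) mid = index(target): mid is just the current probe; it equals index(target) only on the iteration that returns.
(D) A[lo] <= target <= A[hi]: fails when target is not in A (e.g. target < A[0] already violates it before the loop), so it is not maintained in general.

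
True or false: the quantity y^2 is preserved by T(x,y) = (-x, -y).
True

Substitute T(x,y) = (-x, -y) into the expression and compare with the original.

Original: y^2
After applying T: (-y)^2 = y^2

This is identical to the original y^2, so the expression is invariant.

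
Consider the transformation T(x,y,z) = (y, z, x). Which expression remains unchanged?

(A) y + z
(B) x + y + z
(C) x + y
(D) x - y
B

Apply T(x,y,z) = (y, z, x) to each option, i.e. replace (x, y, z) by the transformed coordinates.
Substitute the transformed coordinates into each option and compare with the original:
(A) y + z  ->  (z) + (x) = x + z   [differs from y + z: not invariant]
(B) x + y + z  ->  (y) + (z) + (x) = x + y + z   [equals x + y + z: invariant]
(C) x + y  ->  (y) + (z) = y + z   [differs from x + y: not invariant]
(D) x - y  ->  (y) - (z) = y - z   [differs from x - y: not invariant]

Only option (B), x + y + z, is unchanged by the transformation.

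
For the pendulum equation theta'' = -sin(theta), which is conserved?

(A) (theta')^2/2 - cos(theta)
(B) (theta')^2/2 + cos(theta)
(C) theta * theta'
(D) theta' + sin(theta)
A

A first integral I satisfies dI/dt = 0 along every solution. Differentiate each option and use the equation of motion:
(A) d/dt[(theta')^2/2 - cos(theta)] = theta' theta'' + sin(theta) theta' = theta'(-sin(theta)) + theta' sin(theta) = 0
(B) d/dt[(theta')^2/2 + cos(theta)] = theta' theta'' - sin(theta) theta' = -2 theta' sin(theta), not identically 0
(C) d/dt[theta * theta'] = (theta')^2 + theta theta'' = (theta')^2 - theta sin(theta), not identically 0
(D) d/dt[theta' + sin(theta)] = theta'' + cos(theta) theta' = -sin(theta) + theta' cos(theta), not identically 0

Only (A) has zero time-derivative. This is the total energy: kinetic (theta')^2/2 plus potential -cos(theta).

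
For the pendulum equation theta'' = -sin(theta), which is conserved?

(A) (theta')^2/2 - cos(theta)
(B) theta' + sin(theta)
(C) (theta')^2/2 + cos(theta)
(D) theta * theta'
A

A first integral I satisfies dI/dt = 0 along every solution. Differentiate each option and use the equation of motion:
(A) d/dt[(theta')^2/2 - cos(theta)] = theta' theta'' + sin(theta) theta' = theta'(-sin(theta)) + theta' sin(theta) = 0
(B) d/dt[theta' + sin(theta)] = theta'' + cos(theta) theta' = -sin(theta) + theta' cos(theta), not identically 0
(C) d/dt[(theta')^2/2 + cos(theta)] = theta' theta'' - sin(theta) theta' = -2 theta' sin(theta), not identically 0
(D) d/dt[theta * theta'] = (theta')^2 + theta theta'' = (theta')^2 - theta sin(theta), not identically 0

Only (A) has zero time-derivative. This is the total energy: kinetic (theta')^2/2 plus potential -cos(theta).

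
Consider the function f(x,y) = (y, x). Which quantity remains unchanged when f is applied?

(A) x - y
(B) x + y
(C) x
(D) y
B

For f(x,y) = (y, x):
After applying f: x' = y, y' = x. So x' + y' = y + x = x + y.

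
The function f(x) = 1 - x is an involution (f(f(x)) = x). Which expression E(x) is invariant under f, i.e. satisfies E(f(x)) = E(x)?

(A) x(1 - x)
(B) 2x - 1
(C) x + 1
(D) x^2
A

Replace x by f(x) = 1 - x in each option and simplify. As a quick numerical cross-check, also compare E(3) with E(f(3)) = E(-2).

(A) x(1 - x)  ->  (1 - x)(1 - (1 - x)), which simplifies back to x(1 - x); check: E(3) = -6, E(-2) = -6.   [invariant]
(B) 2x - 1  ->  2(1 - x) - 1 = 1 - 2x; check: E(3) = 5 but E(-2) = -5.   [not invariant]
(C) x + 1  ->  (1 - x) + 1 = 2 - x; check: E(3) = 4 but E(-2) = -1.   [not invariant]
(D) x^2  ->  (1 - x)^2 = (x - 1)^2; check: E(3) = 9 but E(-2) = 4.   [not invariant]

Only (A) is unchanged. E is symmetric under swapping x with f(x) = 1 - x, which is exactly what an involution does.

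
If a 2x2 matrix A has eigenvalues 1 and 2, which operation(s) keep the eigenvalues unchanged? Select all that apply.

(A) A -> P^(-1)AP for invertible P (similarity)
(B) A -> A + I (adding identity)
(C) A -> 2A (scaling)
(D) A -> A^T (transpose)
A and D

Eigenvalues are preserved by:
1. Similarity transformations: A -> P^(-1)AP (same characteristic polynomial)
2. Transpose: A^T has the same eigenvalues as A

Eigenvalues are NOT preserved by:
- Adding identity: eigenvalues become 1+1, 2+1
- Scaling: eigenvalues become 2, 4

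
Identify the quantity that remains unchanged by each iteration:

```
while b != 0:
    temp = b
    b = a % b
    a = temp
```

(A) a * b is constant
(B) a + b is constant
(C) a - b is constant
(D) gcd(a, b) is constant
D

A loop invariant must hold before the first iteration and be re-established by every execution of the body.

(D) gcd(a, b) is constant: One iteration replaces (a, b) by (b, a mod b). Since a mod b = a - q*b for an integer q, any common divisor of a and b divides b and a mod b, and conversely; hence gcd(b, a mod b) = gcd(a, b). For instance (14, 6) -> (6, 2) keeps gcd = 2. At exit b = 0 and a = gcd of the original inputs.

The other options fail:
(A) a * b is constant: e.g. (a, b) = (14, 6) -> (6, 2): the product goes from 84 to 12.
(B) a + b is constant: e.g. (a, b) = (14, 6) -> (6, 2): the sum goes from 20 to 8.
(C) a - b is constant: e.g. (a, b) = (14, 6) -> (6, 2): the difference goes from 8 to 4.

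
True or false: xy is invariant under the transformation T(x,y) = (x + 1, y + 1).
False

Substitute T(x,y) = (x + 1, y + 1) into the expression and compare with the original.

Original: xy
After applying T: (x + 1)(y + 1) = xy + x + y + 1

This differs from the original xy (difference: x + y + 1), so the expression is NOT invariant.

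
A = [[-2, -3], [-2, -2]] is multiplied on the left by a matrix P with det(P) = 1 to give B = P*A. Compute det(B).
-2

By the multiplicative property of determinants, det(B) = det(P*A) = det(P) * det(A) = det(A),
so the determinant is invariant under multiplication by any determinant-1 matrix; we just need det(A).

det(A) = (-2)(-2) - (-3)(-2) = 4 - 6 = -2

Therefore det(B) = 1 * (-2) = -2.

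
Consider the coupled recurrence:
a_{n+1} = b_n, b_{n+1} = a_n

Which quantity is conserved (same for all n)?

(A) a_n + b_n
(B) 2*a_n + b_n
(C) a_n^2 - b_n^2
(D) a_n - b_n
A

Replace a_n by a_{n+1} = b_n and b_n by b_{n+1} = a_n in each option and simplify:
(A) a_n + b_n  ->  (b_n) + (a_n) = a_n + b_n   [conserved]
(B) 2*a_n + b_n  ->  2*(b_n) + (a_n) = a_n + 2*b_n   [not conserved]
(C) a_n^2 - b_n^2  ->  (b_n)^2 - (a_n)^2 = -a_n^2 + b_n^2   [not conserved]
(D) a_n - b_n  ->  (b_n) - (a_n) = -a_n + b_n   [not conserved]

Only (A) a_n + b_n returns to itself after one step, so it is the conserved quantity.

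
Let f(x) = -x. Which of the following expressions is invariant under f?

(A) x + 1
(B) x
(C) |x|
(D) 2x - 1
C

For f(x) = -x:
Applying f replaces x by -x. Since |-x| = |x|, the absolute value is unchanged by f, whereas x -> -x, 2x - 1 -> -2x - 1 and x + 1 -> -x + 1 all change.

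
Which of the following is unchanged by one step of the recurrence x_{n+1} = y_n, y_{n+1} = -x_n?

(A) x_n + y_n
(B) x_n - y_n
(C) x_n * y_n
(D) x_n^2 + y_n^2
D

For the recurrence x_{n+1} = y_n, y_{n+1} = -x_n:

x_{n+1}^2 + y_{n+1}^2 = y_n^2 + (-x_n)^2 = x_n^2 + y_n^2
The sum of squares is conserved (like energy in a harmonic oscillator).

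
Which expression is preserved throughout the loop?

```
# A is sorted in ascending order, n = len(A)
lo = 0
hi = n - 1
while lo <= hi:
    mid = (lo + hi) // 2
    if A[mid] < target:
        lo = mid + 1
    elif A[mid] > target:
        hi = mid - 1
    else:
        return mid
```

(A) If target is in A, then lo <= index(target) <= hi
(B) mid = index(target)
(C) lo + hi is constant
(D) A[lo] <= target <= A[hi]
A

A loop invariant must hold before the first iteration and be re-established by every execution of the body.

(A) If target is in A, then lo <= index(target) <= hi: Before the loop [lo, hi] = [0, n-1] covers every index. When A[mid] < target, sortedness puts target strictly to the right of mid, so setting lo = mid + 1 keeps index(target) in [lo, hi]; symmetrically for hi = mid - 1. Hence 'if target is in A then lo <= index(target) <= hi' holds after every iteration, and when lo > hi it proves target is absent.

The other options fail:
(B) mid = index(target): mid is just the current probe; it equals index(target) only on the iteration that returns.
(C) lo + hi is constant: each iteration moves exactly one of lo, hi, so lo + hi changes (e.g. 0 + (n-1) becomes (mid+1) + (n-1)).
(D) A[lo] <= target <= A[hi]: fails when target is not in A (e.g. target < A[0] already violates it before the loop), so it is not maintained in general.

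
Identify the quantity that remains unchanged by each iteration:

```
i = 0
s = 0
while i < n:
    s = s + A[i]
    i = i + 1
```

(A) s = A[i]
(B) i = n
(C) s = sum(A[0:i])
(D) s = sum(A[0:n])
C

A loop invariant must hold before the first iteration and be re-established by every execution of the body.

(C) s = sum(A[0:i]): Initially i = 0 and s = 0 = sum of the empty slice A[0:0]. If s = sum(A[0:i]) holds at the top of an iteration, the body sets s to sum(A[0:i]) + A[i] = sum(A[0:i+1]) and then i to i+1, so s = sum(A[0:i]) holds again. At exit i = n, giving s = sum(A[0:n]).

The other options fail:
(A) s = A[i]: after the first iteration s = A[0] but i = 1, so s = A[i] compares s with the wrong element (and fails in general).
(B) i = n: false initially (i = 0); it is the exit condition, not an invariant.
(D) s = sum(A[0:n]): false before the loop (s = 0, not the full sum) -- it only becomes true at exit.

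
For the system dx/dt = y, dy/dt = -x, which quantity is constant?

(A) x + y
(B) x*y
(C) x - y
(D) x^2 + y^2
D

A first integral I satisfies dI/dt = 0 along every solution. Differentiate each option and use the equation of motion:
(A) d/dt[x + y] = y + (-x) = y - x, not identically 0
(B) d/dt[x*y] = (dx/dt)y + x(dy/dt) = y^2 - x^2, not identically 0
(C) d/dt[x - y] = y - (-x) = x + y, not identically 0
(D) d/dt[x^2 + y^2] = 2x*dx/dt + 2y*dy/dt = 2x*y + 2y*(-x) = 0

Only (D) has zero time-derivative. So x^2 + y^2 (the squared radius; trajectories are circles) is the conserved quantity.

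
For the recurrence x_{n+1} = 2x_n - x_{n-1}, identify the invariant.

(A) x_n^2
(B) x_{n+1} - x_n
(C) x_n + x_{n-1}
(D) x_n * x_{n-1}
B

For the recurrence x_{n+1} = 2x_n - x_{n-1}:

If x_{n+1} = 2x_n - x_{n-1}, then:
x_{n+1} - x_n = x_n - x_{n-1}
The first difference is constant throughout the sequence.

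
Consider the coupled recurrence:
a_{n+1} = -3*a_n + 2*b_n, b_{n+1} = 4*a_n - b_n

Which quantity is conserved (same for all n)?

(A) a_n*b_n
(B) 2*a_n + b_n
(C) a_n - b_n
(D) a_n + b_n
D

Replace a_n by a_{n+1} = -3*a_n + 2*b_n and b_n by b_{n+1} = 4*a_n - b_n in each option and simplify:
(A) a_n*b_n  ->  (-3*a_n + 2*b_n)*(4*a_n - b_n) = -12*a_n^2 + 11*a_n*b_n - 2*b_n^2   [not conserved]
(B) 2*a_n + b_n  ->  2*(-3*a_n + 2*b_n) + (4*a_n - b_n) = -2*a_n + 3*b_n   [not conserved]
(C) a_n - b_n  ->  (-3*a_n + 2*b_n) - (4*a_n - b_n) = -7*a_n + 3*b_n   [not conserved]
(D) a_n + b_n  ->  (-3*a_n + 2*b_n) + (4*a_n - b_n) = a_n + b_n   [conserved]

Only (D) a_n + b_n returns to itself after one step, so it is the conserved quantity.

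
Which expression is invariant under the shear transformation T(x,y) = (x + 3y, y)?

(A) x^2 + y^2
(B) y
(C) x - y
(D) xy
B

Under the shear T(x,y) = (x + 3y, y):
Substitute the transformed coordinates into each option and compare with the original:
(A) x^2 + y^2  ->  (x + 3y)^2 + (y)^2 = x^2 + 6xy + 10y^2   [differs from x^2 + y^2: not invariant]
(B) y  ->  (y) = y   [equals y: invariant]
(C) x - y  ->  (x + 3y) - (y) = x + 2y   [differs from x - y: not invariant]
(D) xy  ->  (x + 3y)(y) = xy + 3y^2   [differs from xy: not invariant]

Only option (B), y, is unchanged by the transformation.
A horizontal shear moves points parallel to the x-axis, so the y-coordinate (and any function of y alone) is unchanged.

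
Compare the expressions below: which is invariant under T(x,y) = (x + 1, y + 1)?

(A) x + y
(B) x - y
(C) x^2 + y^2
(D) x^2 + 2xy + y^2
B

An expression E(x,y) is invariant under T if E(T(x,y)) = E(x,y). Here T(x,y) = (x + 1, y + 1).
Substitute the transformed coordinates into each option and compare with the original:
(A) x + y  ->  (x + 1) + (y + 1) = x + y + 2   [differs from x + y: not invariant]
(B) x - y  ->  (x + 1) - (y + 1) = x - y   [equals x - y: invariant]
(C) x^2 + y^2  ->  (x + 1)^2 + (y + 1)^2 = x^2 + 2x + y^2 + 2y + 2   [differs from x^2 + y^2: not invariant]
(D) x^2 + 2xy + y^2  ->  (x + 1)^2 + 2(x + 1)(y + 1) + (y + 1)^2 = x^2 + 2xy + 4x + y^2 + 4y + 4   [differs from x^2 + 2xy + y^2: not invariant]

Only option (B), x - y, is unchanged by the transformation.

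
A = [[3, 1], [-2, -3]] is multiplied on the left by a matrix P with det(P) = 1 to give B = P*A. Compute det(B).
-7

By the multiplicative property of determinants, det(B) = det(P*A) = det(P) * det(A) = det(A),
so the determinant is invariant under multiplication by any determinant-1 matrix; we just need det(A).

det(A) = (3)(-3) - (1)(-2) = -9 - (-2) = -7

Therefore det(B) = 1 * (-7) = -7.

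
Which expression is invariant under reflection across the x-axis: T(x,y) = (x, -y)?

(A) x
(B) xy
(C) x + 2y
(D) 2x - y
A

The map is reflection across the x-axis: T(x,y) = (x, -y).
Substitute the transformed coordinates into each option and compare with the original:
(A) x  ->  (x) = x   [equals x: invariant]
(B) xy  ->  (x)(-y) = -xy   [differs from xy: not invariant]
(C) x + 2y  ->  (x) + 2(-y) = x - 2y   [differs from x + 2y: not invariant]
(D) 2x - y  ->  2(x) - (-y) = 2x + y   [differs from 2x - y: not invariant]

Only option (A), x, is unchanged by the transformation.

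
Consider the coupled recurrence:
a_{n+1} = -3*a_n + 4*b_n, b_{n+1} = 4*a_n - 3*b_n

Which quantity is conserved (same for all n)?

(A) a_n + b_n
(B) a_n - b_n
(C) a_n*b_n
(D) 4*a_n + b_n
A

Replace a_n by a_{n+1} = -3*a_n + 4*b_n and b_n by b_{n+1} = 4*a_n - 3*b_n in each option and simplify:
(A) a_n + b_n  ->  (-3*a_n + 4*b_n) + (4*a_n - 3*b_n) = a_n + b_n   [conserved]
(B) a_n - b_n  ->  (-3*a_n + 4*b_n) - (4*a_n - 3*b_n) = -7*a_n + 7*b_n   [not conserved]
(C) a_n*b_n  ->  (-3*a_n + 4*b_n)*(4*a_n - 3*b_n) = -12*a_n^2 + 25*a_n*b_n - 12*b_n^2   [not conserved]
(D) 4*a_n + b_n  ->  4*(-3*a_n + 4*b_n) + (4*a_n - 3*b_n) = -8*a_n + 13*b_n   [not conserved]

Only (A) a_n + b_n returns to itself after one step, so it is the conserved quantity.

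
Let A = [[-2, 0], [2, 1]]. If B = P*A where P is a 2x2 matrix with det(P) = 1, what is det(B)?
-2

By the multiplicative property of determinants, det(B) = det(P*A) = det(P) * det(A) = det(A),
so the determinant is invariant under multiplication by any determinant-1 matrix; we just need det(A).

det(A) = (-2)(1) - (0)(2) = -2 - 0 = -2

Therefore det(B) = 1 * (-2) = -2.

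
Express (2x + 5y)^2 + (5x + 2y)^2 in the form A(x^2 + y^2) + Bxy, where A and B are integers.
29(x^2 + y^2) + 40xy

Expanding: (2x + 5y)^2 = 4x^2 + 20xy + 25y^2
(5x + 2y)^2 = 25x^2 + 20xy + 4y^2
Sum = (4+25)(x^2+y^2) + 40xy = 29(x^2 + y^2) + 40xy
This is symmetric in x and y.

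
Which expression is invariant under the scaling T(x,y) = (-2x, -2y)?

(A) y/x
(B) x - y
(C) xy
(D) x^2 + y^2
A

Under the uniform scaling T(x,y) = (-2x, -2y):
Substitute the transformed coordinates into each option and compare with the original:
(A) y/x  ->  (-2y)/(-2x) = y/x   [equals y/x: invariant]
(B) x - y  ->  (-2x) - (-2y) = -2x + 2y   [differs from x - y: not invariant]
(C) xy  ->  (-2x)(-2y) = 4xy   [differs from xy: not invariant]
(D) x^2 + y^2  ->  (-2x)^2 + (-2y)^2 = 4x^2 + 4y^2   [differs from x^2 + y^2: not invariant]

Only option (A), y/x, is unchanged by the transformation.
The common factor -2 cancels in a ratio of coordinates, while sums, products and sums of squares pick up factors of -2 or 4.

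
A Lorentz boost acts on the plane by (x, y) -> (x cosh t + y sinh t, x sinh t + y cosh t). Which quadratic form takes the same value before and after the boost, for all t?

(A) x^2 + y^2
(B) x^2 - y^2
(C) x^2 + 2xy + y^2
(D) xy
B

Write x' = x cosh t + y sinh t, y' = x sinh t + y cosh t and substitute into each option:
(A) x^2 + y^2: (x cosh t + y sinh t)^2 + (x sinh t + y cosh t)^2 = (x^2 + y^2)(cosh^2 t + sinh^2 t) + 4xy sinh t cosh t = (x^2 + y^2) cosh 2t + 2xy sinh 2t   [not invariant for t != 0]
(B) x^2 - y^2: (x cosh t + y sinh t)^2 - (x sinh t + y cosh t)^2 = x^2(cosh^2 t - sinh^2 t) + 2xy(cosh t sinh t - sinh t cosh t) + y^2(sinh^2 t - cosh^2 t) = x^2 - y^2   [invariant, using cosh^2 t - sinh^2 t = 1]
(C) x^2 + 2xy + y^2: (x' + y')^2 with x' + y' = (x + y)(cosh t + sinh t) = (x + y)e^t, so it becomes (x + y)^2 e^(2t)   [not invariant for t != 0]
(D) xy: (x cosh t + y sinh t)(x sinh t + y cosh t) = xy(cosh^2 t + sinh^2 t) + (x^2 + y^2) sinh t cosh t = xy cosh 2t + (x^2 + y^2)(sinh 2t)/2   [not invariant for t != 0]

Only (B) x^2 - y^2 is unchanged; it is the Minkowski form preserved by Lorentz boosts, just as x^2 + y^2 is preserved by ordinary rotations.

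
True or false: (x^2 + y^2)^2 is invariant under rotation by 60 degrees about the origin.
True

Applying rotation by 60 degrees: x' = x*cos(60 degrees) - y*sin(60 degrees) = x/2 - sqrt(3)y/2, y' = x*sin(60 degrees) + y*cos(60 degrees) = sqrt(3)x/2 + y/2

Substituting into (x^2 + y^2)^2:
((x/2 - sqrt(3)y/2)^2 + (sqrt(3)x/2 + y/2)^2)^2
= x^4 + 2x^2y^2 + y^4 = (x^2 + y^2)^2

This equals the original expression (x^2 + y^2)^2, so it IS invariant.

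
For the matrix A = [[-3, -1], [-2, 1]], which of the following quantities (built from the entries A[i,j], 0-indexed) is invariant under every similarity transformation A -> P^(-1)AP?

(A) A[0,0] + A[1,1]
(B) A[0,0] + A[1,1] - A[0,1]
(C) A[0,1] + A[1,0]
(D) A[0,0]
A

A[0,0] + A[1,1] is the trace of A. By the cyclic property of the trace, tr(P^(-1)AP) = tr(APP^(-1)) = tr(A), so it is the same for every matrix similar to A.

The other combinations are not similarity invariants. For example, take P = [[1, 1], [1, 2]] (det P = 1), so P^(-1) = [[2, -1], [-1, 1]] and
B = P^(-1)AP = [[-7, -10], [3, 5]].
Evaluating each option on A and on B:
(A) A[0,0] + A[1,1]: -2 for A, -2 for B -> unchanged
(B) A[0,0] + A[1,1] - A[0,1]: -1 for A, 8 for B -> changes
(C) A[0,1] + A[1,0]: -3 for A, -7 for B -> changes
(D) A[0,0]: -3 for A, -7 for B -> changes

Only (A) A[0,0] + A[1,1] = -2 survives (and it does so for every P, not just this one), so it is the invariant.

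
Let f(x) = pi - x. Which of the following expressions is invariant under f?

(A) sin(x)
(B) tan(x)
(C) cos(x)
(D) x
A

For f(x) = pi - x:
sin(pi - x) = sin(x), so sine is invariant under this transformation.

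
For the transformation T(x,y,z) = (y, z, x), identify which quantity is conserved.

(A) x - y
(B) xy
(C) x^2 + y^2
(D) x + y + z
D

Apply T(x,y,z) = (y, z, x) to each option, i.e. replace (x, y, z) by the transformed coordinates.
Substitute the transformed coordinates into each option and compare with the original:
(A) x - y  ->  (y) - (z) = y - z   [differs from x - y: not invariant]
(B) xy  ->  (y)(z) = yz   [differs from xy: not invariant]
(C) x^2 + y^2  ->  (y)^2 + (z)^2 = y^2 + z^2   [differs from x^2 + y^2: not invariant]
(D) x + y + z  ->  (y) + (z) + (x) = x + y + z   [equals x + y + z: invariant]

Only option (D), x + y + z, is unchanged by the transformation.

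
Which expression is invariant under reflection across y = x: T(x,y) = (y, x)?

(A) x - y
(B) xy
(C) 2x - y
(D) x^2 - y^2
B

The map is reflection across y = x: T(x,y) = (y, x).
Substitute the transformed coordinates into each option and compare with the original:
(A) x - y  ->  (y) - (x) = -x + y   [differs from x - y: not invariant]
(B) xy  ->  (y)(x) = xy   [equals xy: invariant]
(C) 2x - y  ->  2(y) - (x) = -x + 2y   [differs from 2x - y: not invariant]
(D) x^2 - y^2  ->  (y)^2 - (x)^2 = -x^2 + y^2   [differs from x^2 - y^2: not invariant]

Only option (B), xy, is unchanged by the transformation.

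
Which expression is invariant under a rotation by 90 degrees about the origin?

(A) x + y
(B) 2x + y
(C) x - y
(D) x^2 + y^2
D

A rotation by 90 degrees sends (x, y) to (-y, x).
Substitute the transformed coordinates into each option and compare with the original:
(A) x + y  ->  (-y) + (x) = x - y   [differs from x + y: not invariant]
(B) 2x + y  ->  2(-y) + (x) = x - 2y   [differs from 2x + y: not invariant]
(C) x - y  ->  (-y) - (x) = -x - y   [differs from x - y: not invariant]
(D) x^2 + y^2  ->  (-y)^2 + (x)^2 = x^2 + y^2   [equals x^2 + y^2: invariant]

Only option (D), x^2 + y^2, is unchanged by the transformation.
Geometrically, x^2 + y^2 is the squared distance from the origin, which every rotation about the origin preserves.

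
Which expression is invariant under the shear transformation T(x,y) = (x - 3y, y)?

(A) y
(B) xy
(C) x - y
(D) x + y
A

Under the shear T(x,y) = (x - 3y, y):
Substitute the transformed coordinates into each option and compare with the original:
(A) y  ->  (y) = y   [equals y: invariant]
(B) xy  ->  (x - 3y)(y) = xy - 3y^2   [differs from xy: not invariant]
(C) x - y  ->  (x - 3y) - (y) = x - 4y   [differs from x - y: not invariant]
(D) x + y  ->  (x - 3y) + (y) = x - 2y   [differs from x + y: not invariant]

Only option (A), y, is unchanged by the transformation.
A horizontal shear moves points parallel to the x-axis, so the y-coordinate (and any function of y alone) is unchanged.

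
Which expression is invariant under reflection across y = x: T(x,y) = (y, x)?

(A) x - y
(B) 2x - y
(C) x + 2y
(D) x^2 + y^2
D

The map is reflection across y = x: T(x,y) = (y, x).
Substitute the transformed coordinates into each option and compare with the original:
(A) x - y  ->  (y) - (x) = -x + y   [differs from x - y: not invariant]
(B) 2x - y  ->  2(y) - (x) = -x + 2y   [differs from 2x - y: not invariant]
(C) x + 2y  ->  (y) + 2(x) = 2x + y   [differs from x + 2y: not invariant]
(D) x^2 + y^2  ->  (y)^2 + (x)^2 = x^2 + y^2   [equals x^2 + y^2: invariant]

Only option (D), x^2 + y^2, is unchanged by the transformation.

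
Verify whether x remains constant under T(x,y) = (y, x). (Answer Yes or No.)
No

Substitute T(x,y) = (y, x) into the expression and compare with the original.

Original: x
After applying T: (y) = y

This differs from the original x (difference: -x + y), so the expression is NOT invariant.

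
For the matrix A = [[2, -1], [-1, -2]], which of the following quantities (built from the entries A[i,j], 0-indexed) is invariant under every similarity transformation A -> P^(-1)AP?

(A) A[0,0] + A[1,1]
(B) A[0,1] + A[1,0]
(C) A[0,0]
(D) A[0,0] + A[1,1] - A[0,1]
A

A[0,0] + A[1,1] is the trace of A. By the cyclic property of the trace, tr(P^(-1)AP) = tr(APP^(-1)) = tr(A), so it is the same for every matrix similar to A.

The other combinations are not similarity invariants. For example, take P = [[2, 1], [1, 1]] (det P = 1), so P^(-1) = [[1, -1], [-1, 2]] and
B = P^(-1)AP = [[7, 4], [-11, -7]].
Evaluating each option on A and on B:
(A) A[0,0] + A[1,1]: 0 for A, 0 for B -> unchanged
(B) A[0,1] + A[1,0]: -2 for A, -7 for B -> changes
(C) A[0,0]: 2 for A, 7 for B -> changes
(D) A[0,0] + A[1,1] - A[0,1]: 1 for A, -4 for B -> changes

Only (A) A[0,0] + A[1,1] = 0 survives (and it does so for every P, not just this one), so it is the invariant.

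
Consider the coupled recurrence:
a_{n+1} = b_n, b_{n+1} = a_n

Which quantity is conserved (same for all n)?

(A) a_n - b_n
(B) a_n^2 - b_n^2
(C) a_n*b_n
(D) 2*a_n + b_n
C

Replace a_n by a_{n+1} = b_n and b_n by b_{n+1} = a_n in each option and simplify:
(A) a_n - b_n  ->  (b_n) - (a_n) = -a_n + b_n   [not conserved]
(B) a_n^2 - b_n^2  ->  (b_n)^2 - (a_n)^2 = -a_n^2 + b_n^2   [not conserved]
(C) a_n*b_n  ->  (b_n)*(a_n) = a_n*b_n   [conserved]
(D) 2*a_n + b_n  ->  2*(b_n) + (a_n) = a_n + 2*b_n   [not conserved]

Only (C) a_n*b_n returns to itself after one step, so it is the conserved quantity.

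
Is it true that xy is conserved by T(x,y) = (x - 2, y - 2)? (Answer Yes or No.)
No

Substitute T(x,y) = (x - 2, y - 2) into the expression and compare with the original.

Original: xy
After applying T: (x - 2)(y - 2) = xy - 2x - 2y + 4

This differs from the original xy (difference: -2x - 2y + 4), so the expression is NOT invariant.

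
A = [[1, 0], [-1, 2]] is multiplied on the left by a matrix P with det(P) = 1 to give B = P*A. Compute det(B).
2

By the multiplicative property of determinants, det(B) = det(P*A) = det(P) * det(A) = det(A),
so the determinant is invariant under multiplication by any determinant-1 matrix; we just need det(A).

det(A) = (1)(2) - (0)(-1) = 2 - 0 = 2

Therefore det(B) = 1 * 2 = 2.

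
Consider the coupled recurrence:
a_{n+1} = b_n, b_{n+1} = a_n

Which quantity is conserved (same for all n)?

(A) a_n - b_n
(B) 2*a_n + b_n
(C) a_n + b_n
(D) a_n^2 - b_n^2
C

Replace a_n by a_{n+1} = b_n and b_n by b_{n+1} = a_n in each option and simplify:
(A) a_n - b_n  ->  (b_n) - (a_n) = -a_n + b_n   [not conserved]
(B) 2*a_n + b_n  ->  2*(b_n) + (a_n) = a_n + 2*b_n   [not conserved]
(C) a_n + b_n  ->  (b_n) + (a_n) = a_n + b_n   [conserved]
(D) a_n^2 - b_n^2  ->  (b_n)^2 - (a_n)^2 = -a_n^2 + b_n^2   [not conserved]

Only (C) a_n + b_n returns to itself after one step, so it is the conserved quantity.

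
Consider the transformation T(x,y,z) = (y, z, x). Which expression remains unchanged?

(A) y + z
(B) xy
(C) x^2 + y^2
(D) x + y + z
D

Apply T(x,y,z) = (y, z, x) to each option, i.e. replace (x, y, z) by the transformed coordinates.
Substitute the transformed coordinates into each option and compare with the original:
(A) y + z  ->  (z) + (x) = x + z   [differs from y + z: not invariant]
(B) xy  ->  (y)(z) = yz   [differs from xy: not invariant]
(C) x^2 + y^2  ->  (y)^2 + (z)^2 = y^2 + z^2   [differs from x^2 + y^2: not invariant]
(D) x + y + z  ->  (y) + (z) + (x) = x + y + z   [equals x + y + z: invariant]

Only option (D), x + y + z, is unchanged by the transformation.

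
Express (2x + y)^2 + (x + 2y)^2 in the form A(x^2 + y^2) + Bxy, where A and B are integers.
5(x^2 + y^2) + 8xy

Expanding: (2x + y)^2 = 4x^2 + 4xy + y^2
(x + 2y)^2 = x^2 + 4xy + 4y^2
Sum = (4+1)(x^2+y^2) + 8xy = 5(x^2 + y^2) + 8xy
This is symmetric in x and y.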